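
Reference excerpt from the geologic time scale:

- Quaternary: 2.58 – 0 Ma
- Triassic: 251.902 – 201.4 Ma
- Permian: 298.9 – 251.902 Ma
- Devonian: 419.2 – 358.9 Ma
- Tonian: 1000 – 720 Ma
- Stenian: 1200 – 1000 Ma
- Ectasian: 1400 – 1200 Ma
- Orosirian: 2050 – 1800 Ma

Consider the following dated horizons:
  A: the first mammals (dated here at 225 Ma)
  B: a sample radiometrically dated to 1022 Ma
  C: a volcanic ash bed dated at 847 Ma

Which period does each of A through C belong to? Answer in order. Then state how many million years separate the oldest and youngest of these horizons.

A: 225 Ma lies in 251.902–201.4 Ma, so Triassic.
B: 1022 Ma lies in 1200–1000 Ma, so Stenian.
C: 847 Ma lies in 1000–720 Ma, so Tonian.
Oldest = 1022 Ma, youngest = 225 Ma → span 797 Myr.

A — Triassic; B — Stenian; C — Tonian; span 797 million years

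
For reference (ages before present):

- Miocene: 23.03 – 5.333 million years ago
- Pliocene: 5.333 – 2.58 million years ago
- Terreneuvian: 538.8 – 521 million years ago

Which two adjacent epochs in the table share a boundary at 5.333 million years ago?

The Miocene ends at 5.333 million years ago and the Pliocene begins at 5.333 million years ago, so they share that boundary.

Miocene and Pliocene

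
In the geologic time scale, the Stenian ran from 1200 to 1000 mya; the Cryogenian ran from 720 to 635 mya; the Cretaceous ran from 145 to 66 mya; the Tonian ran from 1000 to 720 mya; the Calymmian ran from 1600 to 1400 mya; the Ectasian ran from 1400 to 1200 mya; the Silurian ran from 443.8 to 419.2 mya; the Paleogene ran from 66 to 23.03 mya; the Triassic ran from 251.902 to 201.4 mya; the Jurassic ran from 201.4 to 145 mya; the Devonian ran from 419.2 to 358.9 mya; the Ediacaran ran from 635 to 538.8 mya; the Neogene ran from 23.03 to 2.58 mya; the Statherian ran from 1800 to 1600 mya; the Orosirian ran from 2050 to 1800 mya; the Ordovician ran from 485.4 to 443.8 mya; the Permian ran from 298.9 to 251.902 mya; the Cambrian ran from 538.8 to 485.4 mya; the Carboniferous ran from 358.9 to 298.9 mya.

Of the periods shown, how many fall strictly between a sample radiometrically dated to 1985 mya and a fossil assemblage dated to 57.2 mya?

The older date is 1985 Ma and the younger is 57.2 Ma.
Periods with start < 1985 and end > 57.2 Ma: Statherian (1800–1600), Calymmian (1600–1400), Ectasian (1400–1200), Stenian (1200–1000), Tonian (1000–720), Cryogenian (720–635), Ediacaran (635–538.8), Cambrian (538.8–485.4), Ordovician (485.4–443.8), Silurian (443.8–419.2), Devonian (419.2–358.9), Carboniferous (358.9–298.9), Permian (298.9–251.902), Triassic (251.902–201.4), Jurassic (201.4–145), Cretaceous (145–66).
That is 16 complete periods.

16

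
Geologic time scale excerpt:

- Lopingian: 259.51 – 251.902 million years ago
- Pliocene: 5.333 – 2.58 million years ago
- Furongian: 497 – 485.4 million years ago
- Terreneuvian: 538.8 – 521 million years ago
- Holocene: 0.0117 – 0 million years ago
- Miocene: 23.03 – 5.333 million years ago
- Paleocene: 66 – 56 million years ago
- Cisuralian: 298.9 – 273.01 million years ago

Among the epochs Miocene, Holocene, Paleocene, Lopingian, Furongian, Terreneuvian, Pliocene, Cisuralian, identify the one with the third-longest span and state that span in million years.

Start − end for each: Miocene 23.03 − 5.333 = 17.697; Holocene 0.0117 − 0 = 0.0117; Paleocene 66 − 56 = 10; Lopingian 259.51 − 251.902 = 7.608; Furongian 497 − 485.4 = 11.6; Terreneuvian 538.8 − 521 = 17.8; Pliocene 5.333 − 2.58 = 2.753; Cisuralian 298.9 − 273.01 = 25.89.
Ranking these from longest: Cisuralian > Terreneuvian > Miocene > Furongian > Paleocene > Lopingian > Pliocene > Holocene.
Position 3 in that ranking is Miocene, which lasted 17.697 Myr.

Miocene, 17.697 million years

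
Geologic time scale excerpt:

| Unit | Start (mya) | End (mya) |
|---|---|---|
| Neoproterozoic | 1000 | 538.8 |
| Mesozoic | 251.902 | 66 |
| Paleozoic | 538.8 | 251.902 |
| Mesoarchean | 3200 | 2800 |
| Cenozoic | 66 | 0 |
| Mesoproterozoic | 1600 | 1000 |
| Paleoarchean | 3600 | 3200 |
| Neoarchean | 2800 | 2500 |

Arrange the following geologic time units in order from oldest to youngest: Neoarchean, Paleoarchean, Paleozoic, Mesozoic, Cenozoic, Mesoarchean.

Sorting by start age (descending Ma, since larger Ma = older): Paleoarchean start 3600, Mesoarchean start 3200, Neoarchean start 2800, Paleozoic start 538.8, Mesozoic start 251.902, Cenozoic start 66.

Paleoarchean, then Mesoarchean, then Neoarchean, then Paleozoic, then Mesozoic, then Cenozoic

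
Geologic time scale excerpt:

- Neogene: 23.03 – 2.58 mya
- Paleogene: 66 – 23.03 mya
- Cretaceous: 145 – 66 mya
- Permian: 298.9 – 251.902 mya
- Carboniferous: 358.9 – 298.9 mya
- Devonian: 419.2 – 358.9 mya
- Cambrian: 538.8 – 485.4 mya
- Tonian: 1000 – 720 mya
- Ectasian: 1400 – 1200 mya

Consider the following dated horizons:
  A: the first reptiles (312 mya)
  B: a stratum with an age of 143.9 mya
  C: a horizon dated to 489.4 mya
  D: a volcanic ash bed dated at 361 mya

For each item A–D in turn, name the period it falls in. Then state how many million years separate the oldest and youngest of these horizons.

A: 312 Ma lies in 358.9–298.9 Ma, so Carboniferous.
B: 143.9 Ma lies in 145–66 Ma, so Cretaceous.
C: 489.4 Ma lies in 538.8–485.4 Ma, so Cambrian.
D: 361 Ma lies in 419.2–358.9 Ma, so Devonian.
Oldest = 489.4 Ma, youngest = 143.9 Ma → span 345.5 Myr.

A — Carboniferous; B — Cretaceous; C — Cambrian; D — Devonian; span 345.5 million years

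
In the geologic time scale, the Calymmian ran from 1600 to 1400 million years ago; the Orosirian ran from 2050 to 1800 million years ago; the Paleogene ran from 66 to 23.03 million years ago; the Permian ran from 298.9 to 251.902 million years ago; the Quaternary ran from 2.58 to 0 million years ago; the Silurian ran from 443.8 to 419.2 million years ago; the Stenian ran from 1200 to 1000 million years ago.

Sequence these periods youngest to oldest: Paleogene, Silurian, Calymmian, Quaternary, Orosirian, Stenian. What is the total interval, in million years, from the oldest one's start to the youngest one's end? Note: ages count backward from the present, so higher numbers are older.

From the excerpt: Paleogene 66–23.03; Silurian 443.8–419.2; Calymmian 1600–1400; Quaternary 2.58–0; Orosirian 2050–1800; Stenian 1200–1000 (Ma).
Larger Ma is earlier, so the oldest is Orosirian and the youngest is Quaternary; youngest to oldest: Quaternary, Paleogene, Silurian, Stenian, Calymmian, Orosirian.
Oldest start 2050 minus youngest end 0 gives 2050 Myr overall.

Quaternary, Paleogene, Silurian, Stenian, Calymmian, Orosirian; total span 2050 Myr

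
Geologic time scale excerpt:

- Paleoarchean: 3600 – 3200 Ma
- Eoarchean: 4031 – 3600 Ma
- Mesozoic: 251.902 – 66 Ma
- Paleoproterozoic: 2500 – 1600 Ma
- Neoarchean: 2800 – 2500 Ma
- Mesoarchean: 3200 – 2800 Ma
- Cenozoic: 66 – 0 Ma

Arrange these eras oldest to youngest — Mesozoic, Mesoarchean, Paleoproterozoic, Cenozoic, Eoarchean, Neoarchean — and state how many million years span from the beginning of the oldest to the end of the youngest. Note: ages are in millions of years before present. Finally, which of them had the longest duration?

Eoarchean → Mesoarchean → Neoarchean → Paleoproterozoic → Mesozoic → Cenozoic; total span 4031 Myr; longest is Paleoproterozoic

Start ages (Ma): Eoarchean 4031, Mesoarchean 3200, Neoarchean 2800, Paleoproterozoic 2500, Mesozoic 251.902, Cenozoic 66.
Ordered oldest to youngest: Eoarchean, Mesoarchean, Neoarchean, Paleoproterozoic, Mesozoic, Cenozoic.
Span = 4031 − 0 = 4031 Myr.
Durations: Paleoproterozoic 900, Mesoarchean 400, Eoarchean 431, Mesozoic 185.902, Cenozoic 66, Neoarchean 300 → longest is Paleoproterozoic (900 Myr).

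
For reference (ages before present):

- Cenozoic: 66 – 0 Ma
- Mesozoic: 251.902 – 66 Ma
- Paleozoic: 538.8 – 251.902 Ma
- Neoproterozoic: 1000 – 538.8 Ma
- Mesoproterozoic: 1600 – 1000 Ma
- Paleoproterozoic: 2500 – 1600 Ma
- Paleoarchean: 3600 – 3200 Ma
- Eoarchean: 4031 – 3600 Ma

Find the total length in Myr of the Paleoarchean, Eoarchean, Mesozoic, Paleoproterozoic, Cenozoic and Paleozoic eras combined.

2269.8 million years

Duration is start − end for each: (3600 − 3200) + (4031 − 3600) + (251.902 − 66) + (2500 − 1600) + (66 − 0) + (538.8 − 251.902).
That is 400 + 431 + 185.902 + 900 + 66 + 286.898, which totals 2269.8 million years.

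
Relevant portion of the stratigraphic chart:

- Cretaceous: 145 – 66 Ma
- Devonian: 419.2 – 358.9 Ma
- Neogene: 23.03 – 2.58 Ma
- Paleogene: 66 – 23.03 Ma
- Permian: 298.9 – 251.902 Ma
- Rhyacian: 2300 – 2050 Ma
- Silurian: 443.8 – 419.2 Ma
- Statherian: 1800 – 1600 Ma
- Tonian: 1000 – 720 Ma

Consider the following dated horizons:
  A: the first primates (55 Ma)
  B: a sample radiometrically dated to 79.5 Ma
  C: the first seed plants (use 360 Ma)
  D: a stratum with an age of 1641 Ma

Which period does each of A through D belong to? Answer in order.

A: 55 Ma lies in 66–23.03 Ma, so Paleogene.
B: 79.5 Ma lies in 145–66 Ma, so Cretaceous.
C: 360 Ma lies in 419.2–358.9 Ma, so Devonian.
D: 1641 Ma lies in 1800–1600 Ma, so Statherian.

A — Paleogene; B — Cretaceous; C — Devonian; D — Statherian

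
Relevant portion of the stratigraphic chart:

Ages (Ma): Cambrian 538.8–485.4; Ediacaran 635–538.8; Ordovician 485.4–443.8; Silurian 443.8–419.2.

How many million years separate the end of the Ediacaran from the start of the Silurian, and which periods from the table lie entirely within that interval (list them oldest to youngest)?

The Ediacaran closes at 538.8 Ma and the Silurian opens at 443.8 Ma, so the interval is 538.8 − 443.8 = 95 Myr.
A period fits inside if it starts at or after 538.8 Ma and ends at or before 443.8 Ma; oldest first that gives Cambrian, Ordovician.

95 million years; Cambrian, Ordovician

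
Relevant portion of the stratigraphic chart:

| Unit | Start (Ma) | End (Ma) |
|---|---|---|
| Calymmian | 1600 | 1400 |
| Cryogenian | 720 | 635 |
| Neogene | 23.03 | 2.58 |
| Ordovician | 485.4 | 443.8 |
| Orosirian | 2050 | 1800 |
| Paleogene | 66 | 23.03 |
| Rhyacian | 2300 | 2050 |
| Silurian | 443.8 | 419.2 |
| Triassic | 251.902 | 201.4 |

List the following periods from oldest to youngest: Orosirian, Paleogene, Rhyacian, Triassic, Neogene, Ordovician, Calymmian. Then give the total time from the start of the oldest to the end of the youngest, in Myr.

From the excerpt: Orosirian 2050–1800; Paleogene 66–23.03; Rhyacian 2300–2050; Triassic 251.902–201.4; Neogene 23.03–2.58; Ordovician 485.4–443.8; Calymmian 1600–1400 (Ma).
Larger Ma is earlier, so the oldest is Rhyacian and the youngest is Neogene; oldest to youngest: Rhyacian, Orosirian, Calymmian, Ordovician, Triassic, Paleogene, Neogene.
Oldest start 2300 minus youngest end 2.58 gives 2297.42 Myr overall.

Rhyacian → Orosirian → Calymmian → Ordovician → Triassic → Paleogene → Neogene; total span 2297.42 Myr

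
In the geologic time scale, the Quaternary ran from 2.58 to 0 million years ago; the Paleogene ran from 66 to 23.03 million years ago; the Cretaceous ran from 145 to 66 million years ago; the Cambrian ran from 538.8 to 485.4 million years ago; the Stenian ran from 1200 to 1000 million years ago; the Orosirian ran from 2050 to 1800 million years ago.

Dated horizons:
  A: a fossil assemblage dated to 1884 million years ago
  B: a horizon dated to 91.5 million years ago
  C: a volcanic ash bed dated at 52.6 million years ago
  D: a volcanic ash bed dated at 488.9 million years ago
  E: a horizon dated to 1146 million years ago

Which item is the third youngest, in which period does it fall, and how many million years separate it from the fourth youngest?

D, in the Cambrian; 657.1 million years to E

Sorted youngest-first by Ma: C (52.6), B (91.5), D (488.9), E (1146), A (1884).
The third youngest is D at 488.9 Ma, which lies in 538.8–485.4 Ma: the Cambrian.
The fourth youngest is E at 1146 Ma; separation = |488.9 − 1146| = 657.1 Myr.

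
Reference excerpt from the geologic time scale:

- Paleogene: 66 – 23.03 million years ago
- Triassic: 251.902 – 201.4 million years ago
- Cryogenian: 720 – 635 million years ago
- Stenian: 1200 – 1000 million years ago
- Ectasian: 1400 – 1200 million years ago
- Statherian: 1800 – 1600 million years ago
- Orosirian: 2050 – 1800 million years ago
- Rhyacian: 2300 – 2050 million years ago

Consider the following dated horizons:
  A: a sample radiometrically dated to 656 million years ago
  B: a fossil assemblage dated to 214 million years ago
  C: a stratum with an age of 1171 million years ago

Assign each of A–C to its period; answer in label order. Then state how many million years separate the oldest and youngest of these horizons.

A — Cryogenian; B — Triassic; C — Stenian; span 957 million years

A: 656 Ma lies in 720–635 Ma, so Cryogenian.
B: 214 Ma lies in 251.902–201.4 Ma, so Triassic.
C: 1171 Ma lies in 1200–1000 Ma, so Stenian.
Oldest = 1171 Ma, youngest = 214 Ma → span 957 Myr.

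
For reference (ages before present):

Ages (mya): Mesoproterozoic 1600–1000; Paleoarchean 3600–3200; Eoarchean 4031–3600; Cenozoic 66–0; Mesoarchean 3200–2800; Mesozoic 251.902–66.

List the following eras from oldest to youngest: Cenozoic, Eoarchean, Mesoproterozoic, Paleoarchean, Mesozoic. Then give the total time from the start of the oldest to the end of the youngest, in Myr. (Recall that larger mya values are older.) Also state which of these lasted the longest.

Eoarchean, Paleoarchean, Mesoproterozoic, Mesozoic, Cenozoic; total span 4031 Myr; longest is Mesoproterozoic

Start ages (Ma): Eoarchean 4031, Paleoarchean 3600, Mesoproterozoic 1600, Mesozoic 251.902, Cenozoic 66.
Ordered oldest to youngest: Eoarchean, Paleoarchean, Mesoproterozoic, Mesozoic, Cenozoic.
Span = 4031 − 0 = 4031 Myr.
Durations: Cenozoic 66, Mesozoic 185.902, Mesoproterozoic 600, Paleoarchean 400, Eoarchean 431 → longest is Mesoproterozoic (600 Myr).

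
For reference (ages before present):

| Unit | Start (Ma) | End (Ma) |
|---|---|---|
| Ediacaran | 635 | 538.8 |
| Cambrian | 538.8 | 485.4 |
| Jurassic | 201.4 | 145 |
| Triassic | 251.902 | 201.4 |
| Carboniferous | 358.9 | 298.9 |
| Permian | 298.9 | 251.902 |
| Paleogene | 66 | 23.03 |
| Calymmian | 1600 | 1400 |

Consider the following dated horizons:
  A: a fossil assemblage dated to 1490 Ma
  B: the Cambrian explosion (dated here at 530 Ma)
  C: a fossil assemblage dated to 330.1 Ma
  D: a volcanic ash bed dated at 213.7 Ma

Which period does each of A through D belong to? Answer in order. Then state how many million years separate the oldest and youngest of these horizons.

A — Calymmian; B — Cambrian; C — Carboniferous; D — Triassic; span 1276.3 million years

Match each age against the start–end ranges in the excerpt: A = 1490 Ma → Calymmian (1600–1400); B = 530 Ma → Cambrian (538.8–485.4); C = 330.1 Ma → Carboniferous (358.9–298.9); D = 213.7 Ma → Triassic (251.902–201.4).
The largest age is 1490 Ma and the smallest is 213.7 Ma; their difference is 1276.3 Myr.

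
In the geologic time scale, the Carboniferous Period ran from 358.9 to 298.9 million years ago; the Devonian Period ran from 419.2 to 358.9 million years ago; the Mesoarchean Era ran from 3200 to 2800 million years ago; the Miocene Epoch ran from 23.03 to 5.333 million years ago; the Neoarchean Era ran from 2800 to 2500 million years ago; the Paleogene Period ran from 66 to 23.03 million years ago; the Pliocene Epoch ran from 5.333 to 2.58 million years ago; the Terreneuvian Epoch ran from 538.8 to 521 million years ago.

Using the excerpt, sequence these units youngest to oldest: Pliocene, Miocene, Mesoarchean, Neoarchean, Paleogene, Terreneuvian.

The oldest of these is Mesoarchean (starts 3200 Ma) and the youngest is Pliocene (ends 2.58 Ma).
In between, by decreasing start age: Neoarchean (2800), Terreneuvian (538.8), Paleogene (66), Miocene (23.03).
Listing youngest first means reversing that sequence.

Pliocene → Miocene → Paleogene → Terreneuvian → Neoarchean → Mesoarchean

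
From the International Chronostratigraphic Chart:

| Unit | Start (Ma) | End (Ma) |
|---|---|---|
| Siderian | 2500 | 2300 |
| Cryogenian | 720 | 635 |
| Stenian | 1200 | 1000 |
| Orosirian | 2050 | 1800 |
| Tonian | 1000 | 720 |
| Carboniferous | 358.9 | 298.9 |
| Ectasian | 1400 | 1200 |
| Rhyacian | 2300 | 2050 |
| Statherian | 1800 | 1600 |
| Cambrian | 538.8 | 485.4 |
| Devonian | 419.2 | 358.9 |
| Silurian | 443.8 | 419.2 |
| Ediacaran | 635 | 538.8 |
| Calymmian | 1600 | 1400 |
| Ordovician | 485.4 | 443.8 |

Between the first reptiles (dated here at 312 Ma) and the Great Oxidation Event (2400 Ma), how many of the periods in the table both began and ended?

The older date is 2400 Ma and the younger is 312 Ma.
Periods with start < 2400 and end > 312 Ma: Rhyacian (2300–2050), Orosirian (2050–1800), Statherian (1800–1600), Calymmian (1600–1400), Ectasian (1400–1200), Stenian (1200–1000), Tonian (1000–720), Cryogenian (720–635), Ediacaran (635–538.8), Cambrian (538.8–485.4), Ordovician (485.4–443.8), Silurian (443.8–419.2), Devonian (419.2–358.9).
That is 13 complete periods.

13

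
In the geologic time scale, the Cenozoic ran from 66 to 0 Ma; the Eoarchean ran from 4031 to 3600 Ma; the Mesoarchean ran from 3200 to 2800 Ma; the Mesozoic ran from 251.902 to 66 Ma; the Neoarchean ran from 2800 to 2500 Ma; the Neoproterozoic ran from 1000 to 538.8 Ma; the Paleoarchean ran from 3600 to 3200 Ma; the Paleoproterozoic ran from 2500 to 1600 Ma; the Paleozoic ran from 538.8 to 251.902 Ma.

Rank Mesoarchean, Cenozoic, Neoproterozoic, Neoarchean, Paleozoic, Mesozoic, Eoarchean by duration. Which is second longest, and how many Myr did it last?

Durations: Mesoarchean 400; Cenozoic 66; Neoproterozoic 461.2; Neoarchean 300; Paleozoic 286.898; Mesozoic 185.902; Eoarchean 431 Myr.
Sorted longest-first: Neoproterozoic (461.2), Eoarchean (431), Mesoarchean (400), Neoarchean (300), Paleozoic (286.898), Mesozoic (185.902), Cenozoic (66).
The second longest is Eoarchean at 431 Myr.

Eoarchean, 431 million years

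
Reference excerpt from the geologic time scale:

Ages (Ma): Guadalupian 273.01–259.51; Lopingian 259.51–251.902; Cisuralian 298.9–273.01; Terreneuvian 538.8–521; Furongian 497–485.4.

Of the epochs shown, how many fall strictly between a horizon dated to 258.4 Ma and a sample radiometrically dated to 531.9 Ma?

3

The older date is 531.9 Ma and the younger is 258.4 Ma.
Epochs with start < 531.9 and end > 258.4 Ma: Furongian (497–485.4), Cisuralian (298.9–273.01), Guadalupian (273.01–259.51).
That is 3 complete epochs.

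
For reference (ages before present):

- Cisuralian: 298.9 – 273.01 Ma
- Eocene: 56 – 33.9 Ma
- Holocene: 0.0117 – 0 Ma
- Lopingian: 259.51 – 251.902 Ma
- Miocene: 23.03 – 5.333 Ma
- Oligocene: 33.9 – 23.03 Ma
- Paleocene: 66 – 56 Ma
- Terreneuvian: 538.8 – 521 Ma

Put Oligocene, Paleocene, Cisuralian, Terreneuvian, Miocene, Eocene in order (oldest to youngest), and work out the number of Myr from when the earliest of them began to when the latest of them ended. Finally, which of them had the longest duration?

Terreneuvian → Cisuralian → Paleocene → Eocene → Oligocene → Miocene; total span 533.467 Myr; longest is Cisuralian

From the excerpt: Oligocene 33.9–23.03; Paleocene 66–56; Cisuralian 298.9–273.01; Terreneuvian 538.8–521; Miocene 23.03–5.333; Eocene 56–33.9 (Ma).
Larger Ma is earlier, so the oldest is Terreneuvian and the youngest is Miocene; oldest to youngest: Terreneuvian, Cisuralian, Paleocene, Eocene, Oligocene, Miocene.
Oldest start 538.8 minus youngest end 5.333 gives 533.467 Myr overall.
Individual lengths (start − end): Miocene 17.697; Oligocene 10.87; Terreneuvian 17.8; Paleocene 10; Eocene 22.1; Cisuralian 25.89. The largest is Cisuralian at 25.89 Myr.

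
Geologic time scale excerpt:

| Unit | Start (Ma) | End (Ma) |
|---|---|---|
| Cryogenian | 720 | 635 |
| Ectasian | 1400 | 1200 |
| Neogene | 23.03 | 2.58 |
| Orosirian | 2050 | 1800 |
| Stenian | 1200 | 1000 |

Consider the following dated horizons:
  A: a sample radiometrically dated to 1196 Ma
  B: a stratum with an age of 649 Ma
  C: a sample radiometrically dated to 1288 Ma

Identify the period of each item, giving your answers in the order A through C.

A: 1196 Ma lies in 1200–1000 Ma, so Stenian.
B: 649 Ma lies in 720–635 Ma, so Cryogenian.
C: 1288 Ma lies in 1400–1200 Ma, so Ectasian.

A — Stenian; B — Cryogenian; C — Ectasian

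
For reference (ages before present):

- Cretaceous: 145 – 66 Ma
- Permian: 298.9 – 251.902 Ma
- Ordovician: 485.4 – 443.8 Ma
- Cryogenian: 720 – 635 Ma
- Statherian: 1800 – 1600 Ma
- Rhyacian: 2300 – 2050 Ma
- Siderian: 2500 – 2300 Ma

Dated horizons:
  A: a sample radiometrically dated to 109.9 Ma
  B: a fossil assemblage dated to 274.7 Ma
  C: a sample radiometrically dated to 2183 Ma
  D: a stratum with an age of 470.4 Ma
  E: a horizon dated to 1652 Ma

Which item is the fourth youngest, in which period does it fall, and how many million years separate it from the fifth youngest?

Sorted youngest-first by Ma: A (109.9), B (274.7), D (470.4), E (1652), C (2183).
The fourth youngest is E at 1652 Ma, which lies in 1800–1600 Ma: the Statherian.
The fifth youngest is C at 2183 Ma; separation = |1652 − 2183| = 531 Myr.

E, in the Statherian; 531 million years to C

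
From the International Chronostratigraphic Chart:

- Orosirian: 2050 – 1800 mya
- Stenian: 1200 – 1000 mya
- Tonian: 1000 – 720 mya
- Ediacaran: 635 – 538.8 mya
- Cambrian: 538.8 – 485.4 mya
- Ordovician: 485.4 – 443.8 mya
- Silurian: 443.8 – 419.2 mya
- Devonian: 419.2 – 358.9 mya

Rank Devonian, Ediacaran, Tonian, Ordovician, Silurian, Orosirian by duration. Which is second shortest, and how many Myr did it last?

Ordovician, 41.6 million years

Durations: Devonian 60.3; Ediacaran 96.2; Tonian 280; Ordovician 41.6; Silurian 24.6; Orosirian 250 Myr.
Sorted shortest-first: Silurian (24.6), Ordovician (41.6), Devonian (60.3), Ediacaran (96.2), Orosirian (250), Tonian (280).
The second shortest is Ordovician at 41.6 Myr.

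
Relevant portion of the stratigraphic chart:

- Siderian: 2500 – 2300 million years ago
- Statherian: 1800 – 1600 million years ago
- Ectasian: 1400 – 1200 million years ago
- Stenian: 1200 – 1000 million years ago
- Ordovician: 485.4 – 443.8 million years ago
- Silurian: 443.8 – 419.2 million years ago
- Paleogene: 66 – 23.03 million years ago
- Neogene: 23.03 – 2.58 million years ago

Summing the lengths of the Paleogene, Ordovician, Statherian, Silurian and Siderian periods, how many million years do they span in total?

Duration is start − end for each: (66 − 23.03) + (485.4 − 443.8) + (1800 − 1600) + (443.8 − 419.2) + (2500 − 2300).
That is 42.97 + 41.6 + 200 + 24.6 + 200, which totals 509.17 million years.

509.17 million years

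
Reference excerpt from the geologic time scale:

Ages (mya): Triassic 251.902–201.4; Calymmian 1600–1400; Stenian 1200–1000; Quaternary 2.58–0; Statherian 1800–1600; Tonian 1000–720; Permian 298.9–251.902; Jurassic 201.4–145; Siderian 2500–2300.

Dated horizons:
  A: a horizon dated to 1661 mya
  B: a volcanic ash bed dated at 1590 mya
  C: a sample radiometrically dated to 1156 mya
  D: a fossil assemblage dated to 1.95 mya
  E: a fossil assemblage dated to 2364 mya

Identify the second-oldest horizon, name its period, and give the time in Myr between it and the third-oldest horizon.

A, in the Statherian; 71 million years to B

Sorted oldest-first by Ma: E (2364), A (1661), B (1590), C (1156), D (1.95).
The second oldest is A at 1661 Ma, which lies in 1800–1600 Ma: the Statherian.
The third oldest is B at 1590 Ma; separation = |1661 − 1590| = 71 Myr.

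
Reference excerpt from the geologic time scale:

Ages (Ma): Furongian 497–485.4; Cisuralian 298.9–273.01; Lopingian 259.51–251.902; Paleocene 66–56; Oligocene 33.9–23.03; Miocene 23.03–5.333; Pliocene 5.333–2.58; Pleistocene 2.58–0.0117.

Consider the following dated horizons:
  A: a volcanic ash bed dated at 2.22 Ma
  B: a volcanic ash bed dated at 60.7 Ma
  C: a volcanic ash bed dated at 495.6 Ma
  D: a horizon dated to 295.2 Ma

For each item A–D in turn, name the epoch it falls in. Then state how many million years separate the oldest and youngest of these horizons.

Match each age against the start–end ranges in the excerpt: A = 2.22 Ma → Pleistocene (2.58–0.0117); B = 60.7 Ma → Paleocene (66–56); C = 495.6 Ma → Furongian (497–485.4); D = 295.2 Ma → Cisuralian (298.9–273.01).
The largest age is 495.6 Ma and the smallest is 2.22 Ma; their difference is 493.38 Myr.

A — Pleistocene; B — Paleocene; C — Furongian; D — Cisuralian; span 493.38 million years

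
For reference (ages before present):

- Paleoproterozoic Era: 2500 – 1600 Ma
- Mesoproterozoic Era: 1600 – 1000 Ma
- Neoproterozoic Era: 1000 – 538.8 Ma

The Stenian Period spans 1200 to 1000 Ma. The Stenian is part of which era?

Mesoproterozoic

The Stenian (1200–1000 Ma) lies entirely within 1600–1000 Ma, the Mesoproterozoic Era.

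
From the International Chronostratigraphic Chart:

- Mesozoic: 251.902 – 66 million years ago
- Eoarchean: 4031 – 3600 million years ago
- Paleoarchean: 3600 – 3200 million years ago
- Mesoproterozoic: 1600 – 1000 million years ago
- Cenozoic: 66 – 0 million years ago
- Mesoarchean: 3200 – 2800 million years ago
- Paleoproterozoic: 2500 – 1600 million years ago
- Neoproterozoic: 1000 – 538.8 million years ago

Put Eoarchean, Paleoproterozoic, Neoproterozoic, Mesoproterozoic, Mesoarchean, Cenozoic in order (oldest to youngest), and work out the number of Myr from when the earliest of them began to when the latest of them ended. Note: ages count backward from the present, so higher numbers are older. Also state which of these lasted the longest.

Eoarchean, Mesoarchean, Paleoproterozoic, Mesoproterozoic, Neoproterozoic, Cenozoic; total span 4031 Myr; longest is Paleoproterozoic

Start ages (Ma): Eoarchean 4031, Mesoarchean 3200, Paleoproterozoic 2500, Mesoproterozoic 1600, Neoproterozoic 1000, Cenozoic 66.
Ordered oldest to youngest: Eoarchean, Mesoarchean, Paleoproterozoic, Mesoproterozoic, Neoproterozoic, Cenozoic.
Span = 4031 − 0 = 4031 Myr.
Durations: Cenozoic 66, Mesoarchean 400, Neoproterozoic 461.2, Paleoproterozoic 900, Mesoproterozoic 600, Eoarchean 431 → longest is Paleoproterozoic (900 Myr).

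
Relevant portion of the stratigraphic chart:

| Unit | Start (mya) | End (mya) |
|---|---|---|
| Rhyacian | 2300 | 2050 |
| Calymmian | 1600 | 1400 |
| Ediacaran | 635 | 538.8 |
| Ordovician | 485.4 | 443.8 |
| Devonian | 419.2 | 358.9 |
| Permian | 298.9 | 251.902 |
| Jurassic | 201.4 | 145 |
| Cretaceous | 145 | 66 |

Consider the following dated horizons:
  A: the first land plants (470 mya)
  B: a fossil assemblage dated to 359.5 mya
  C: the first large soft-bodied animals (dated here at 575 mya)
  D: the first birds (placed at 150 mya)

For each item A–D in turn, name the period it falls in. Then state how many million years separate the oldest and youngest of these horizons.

A — Ordovician; B — Devonian; C — Ediacaran; D — Jurassic; span 425 million years

A: 470 Ma lies in 485.4–443.8 Ma, so Ordovician.
B: 359.5 Ma lies in 419.2–358.9 Ma, so Devonian.
C: 575 Ma lies in 635–538.8 Ma, so Ediacaran.
D: 150 Ma lies in 201.4–145 Ma, so Jurassic.
Oldest = 575 Ma, youngest = 150 Ma → span 425 Myr.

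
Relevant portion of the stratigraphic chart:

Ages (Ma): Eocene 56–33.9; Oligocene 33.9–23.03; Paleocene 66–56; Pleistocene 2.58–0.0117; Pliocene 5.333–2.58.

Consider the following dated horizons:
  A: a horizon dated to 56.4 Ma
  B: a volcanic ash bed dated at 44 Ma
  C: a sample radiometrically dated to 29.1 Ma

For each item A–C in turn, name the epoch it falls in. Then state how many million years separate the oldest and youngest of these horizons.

A: 56.4 Ma lies in 66–56 Ma, so Paleocene.
B: 44 Ma lies in 56–33.9 Ma, so Eocene.
C: 29.1 Ma lies in 33.9–23.03 Ma, so Oligocene.
Oldest = 56.4 Ma, youngest = 29.1 Ma → span 27.3 Myr.

A — Paleocene; B — Eocene; C — Oligocene; span 27.3 million years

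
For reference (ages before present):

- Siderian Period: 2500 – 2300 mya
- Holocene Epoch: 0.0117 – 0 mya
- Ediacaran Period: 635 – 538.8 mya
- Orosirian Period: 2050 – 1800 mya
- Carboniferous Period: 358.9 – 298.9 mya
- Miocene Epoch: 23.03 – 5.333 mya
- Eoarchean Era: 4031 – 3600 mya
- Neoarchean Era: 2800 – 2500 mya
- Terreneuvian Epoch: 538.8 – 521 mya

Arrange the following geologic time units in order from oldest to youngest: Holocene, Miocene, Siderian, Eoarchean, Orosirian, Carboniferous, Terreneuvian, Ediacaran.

Sorting by start age (descending Ma, since larger Ma = older): Eoarchean began 4031, Siderian began 2500, Orosirian began 2050, Ediacaran began 635, Terreneuvian began 538.8, Carboniferous began 358.9, Miocene began 23.03, Holocene began 0.0117.

Eoarchean → Siderian → Orosirian → Ediacaran → Terreneuvian → Carboniferous → Miocene → Holocene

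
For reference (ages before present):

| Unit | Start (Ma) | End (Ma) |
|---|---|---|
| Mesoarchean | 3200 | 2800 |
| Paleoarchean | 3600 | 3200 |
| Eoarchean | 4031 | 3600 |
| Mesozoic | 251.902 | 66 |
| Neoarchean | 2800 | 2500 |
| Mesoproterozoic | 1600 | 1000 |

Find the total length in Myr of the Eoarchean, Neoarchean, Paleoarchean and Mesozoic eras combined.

1316.902 million years

Duration is start − end for each: (4031 − 3600) + (2800 − 2500) + (3600 − 3200) + (251.902 − 66).
That is 431 + 300 + 400 + 185.902, which totals 1316.902 million years.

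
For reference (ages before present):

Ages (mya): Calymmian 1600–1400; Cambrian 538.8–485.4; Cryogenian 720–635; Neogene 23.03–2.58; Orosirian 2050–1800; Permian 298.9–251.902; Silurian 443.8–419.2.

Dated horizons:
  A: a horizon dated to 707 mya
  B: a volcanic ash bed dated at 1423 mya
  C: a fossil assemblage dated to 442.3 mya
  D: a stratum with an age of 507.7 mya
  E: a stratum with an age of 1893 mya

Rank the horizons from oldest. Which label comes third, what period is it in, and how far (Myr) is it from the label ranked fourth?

A, in the Cryogenian; 199.3 million years to D

Sorted oldest-first by Ma: E (1893), B (1423), A (707), D (507.7), C (442.3).
The third oldest is A at 707 Ma, which lies in 720–635 Ma: the Cryogenian.
The fourth oldest is D at 507.7 Ma; separation = |707 − 507.7| = 199.3 Myr.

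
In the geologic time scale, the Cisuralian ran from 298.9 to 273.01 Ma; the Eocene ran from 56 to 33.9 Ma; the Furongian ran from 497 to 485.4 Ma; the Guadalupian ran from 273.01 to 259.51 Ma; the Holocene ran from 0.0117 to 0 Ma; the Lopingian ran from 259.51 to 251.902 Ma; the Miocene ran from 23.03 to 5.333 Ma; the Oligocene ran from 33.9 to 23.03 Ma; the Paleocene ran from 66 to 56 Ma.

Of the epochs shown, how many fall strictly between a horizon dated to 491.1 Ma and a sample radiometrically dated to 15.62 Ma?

The older date is 491.1 Ma and the younger is 15.62 Ma.
Epochs with start < 491.1 and end > 15.62 Ma: Cisuralian (298.9–273.01), Guadalupian (273.01–259.51), Lopingian (259.51–251.902), Paleocene (66–56), Eocene (56–33.9), Oligocene (33.9–23.03).
That is 6 complete epochs.

6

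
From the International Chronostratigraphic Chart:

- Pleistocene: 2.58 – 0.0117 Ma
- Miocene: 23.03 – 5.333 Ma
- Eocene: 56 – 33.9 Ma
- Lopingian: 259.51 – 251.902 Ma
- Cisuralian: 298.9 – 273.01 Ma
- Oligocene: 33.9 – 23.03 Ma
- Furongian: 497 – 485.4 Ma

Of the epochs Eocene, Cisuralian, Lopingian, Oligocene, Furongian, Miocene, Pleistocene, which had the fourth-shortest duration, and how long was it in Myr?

Furongian, 11.6 million years

Start − end for each: Eocene 56 − 33.9 = 22.1; Cisuralian 298.9 − 273.01 = 25.89; Lopingian 259.51 − 251.902 = 7.608; Oligocene 33.9 − 23.03 = 10.87; Furongian 497 − 485.4 = 11.6; Miocene 23.03 − 5.333 = 17.697; Pleistocene 2.58 − 0.0117 = 2.5683.
Ranking these from shortest: Pleistocene < Lopingian < Oligocene < Furongian < Miocene < Eocene < Cisuralian.
Position 4 in that ranking is Furongian, which lasted 11.6 Myr.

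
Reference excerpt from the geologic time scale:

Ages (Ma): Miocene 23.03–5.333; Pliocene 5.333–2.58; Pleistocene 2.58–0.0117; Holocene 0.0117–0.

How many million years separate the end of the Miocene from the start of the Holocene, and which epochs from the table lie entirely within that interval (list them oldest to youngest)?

The Miocene closes at 5.333 Ma and the Holocene opens at 0.0117 Ma, so the interval is 5.333 − 0.0117 = 5.3213 Myr.
An epoch fits inside if it starts at or after 5.333 Ma and ends at or before 0.0117 Ma; oldest first that gives Pliocene, Pleistocene.

5.3213 million years; Pliocene, Pleistocene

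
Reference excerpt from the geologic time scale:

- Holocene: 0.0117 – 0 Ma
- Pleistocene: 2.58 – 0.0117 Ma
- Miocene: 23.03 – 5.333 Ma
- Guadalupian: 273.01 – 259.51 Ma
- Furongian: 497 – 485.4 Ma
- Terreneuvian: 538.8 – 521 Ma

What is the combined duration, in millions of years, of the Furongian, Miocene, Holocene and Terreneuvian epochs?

47.1087 million years

Duration is start − end for each: (497 − 485.4) + (23.03 − 5.333) + (0.0117 − 0) + (538.8 − 521).
That is 11.6 + 17.697 + 0.0117 + 17.8, which totals 47.1087 million years.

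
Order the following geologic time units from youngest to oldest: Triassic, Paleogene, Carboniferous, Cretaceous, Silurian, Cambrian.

Paleogene, Cretaceous, Triassic, Carboniferous, Silurian, Cambrian

Group by era (each group listed oldest first) — Paleozoic: Cambrian, Silurian, Carboniferous; Mesozoic: Triassic, Cretaceous; Cenozoic: Paleogene. The eras run Paleozoic → Mesozoic → Cenozoic. Concatenating the groups in that era order and then reversing gives youngest to oldest.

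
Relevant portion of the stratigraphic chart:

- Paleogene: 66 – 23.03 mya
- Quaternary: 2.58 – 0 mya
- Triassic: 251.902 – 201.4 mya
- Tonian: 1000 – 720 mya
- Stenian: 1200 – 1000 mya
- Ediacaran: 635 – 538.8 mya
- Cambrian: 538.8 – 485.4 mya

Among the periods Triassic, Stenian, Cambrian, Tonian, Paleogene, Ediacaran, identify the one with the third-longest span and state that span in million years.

Ediacaran, 96.2 million years

Durations: Triassic 50.502; Stenian 200; Cambrian 53.4; Tonian 280; Paleogene 42.97; Ediacaran 96.2 Myr.
Sorted longest-first: Tonian (280), Stenian (200), Ediacaran (96.2), Cambrian (53.4), Triassic (50.502), Paleogene (42.97).
The third longest is Ediacaran at 96.2 Myr.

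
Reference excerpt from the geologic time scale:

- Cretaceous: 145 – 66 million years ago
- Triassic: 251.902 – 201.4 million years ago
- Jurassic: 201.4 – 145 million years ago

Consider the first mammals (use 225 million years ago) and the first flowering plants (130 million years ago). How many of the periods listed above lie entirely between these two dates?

225 Ma sits inside the Triassic (251.902–201.4) and 130 Ma inside the Cretaceous (145–66); neither of those is wholly between the two dates.
The listed periods lying completely between them are Jurassic — 1 in all.

1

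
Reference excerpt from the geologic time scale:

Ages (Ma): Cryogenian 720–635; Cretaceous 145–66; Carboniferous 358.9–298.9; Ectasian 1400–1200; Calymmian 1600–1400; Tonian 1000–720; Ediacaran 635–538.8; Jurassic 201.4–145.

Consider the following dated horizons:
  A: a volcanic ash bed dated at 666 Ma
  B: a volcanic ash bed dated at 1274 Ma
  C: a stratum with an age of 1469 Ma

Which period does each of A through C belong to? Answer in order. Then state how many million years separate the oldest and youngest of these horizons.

Match each age against the start–end ranges in the excerpt: A = 666 Ma → Cryogenian (720–635); B = 1274 Ma → Ectasian (1400–1200); C = 1469 Ma → Calymmian (1600–1400).
The largest age is 1469 Ma and the smallest is 666 Ma; their difference is 803 Myr.

A — Cryogenian; B — Ectasian; C — Calymmian; span 803 million years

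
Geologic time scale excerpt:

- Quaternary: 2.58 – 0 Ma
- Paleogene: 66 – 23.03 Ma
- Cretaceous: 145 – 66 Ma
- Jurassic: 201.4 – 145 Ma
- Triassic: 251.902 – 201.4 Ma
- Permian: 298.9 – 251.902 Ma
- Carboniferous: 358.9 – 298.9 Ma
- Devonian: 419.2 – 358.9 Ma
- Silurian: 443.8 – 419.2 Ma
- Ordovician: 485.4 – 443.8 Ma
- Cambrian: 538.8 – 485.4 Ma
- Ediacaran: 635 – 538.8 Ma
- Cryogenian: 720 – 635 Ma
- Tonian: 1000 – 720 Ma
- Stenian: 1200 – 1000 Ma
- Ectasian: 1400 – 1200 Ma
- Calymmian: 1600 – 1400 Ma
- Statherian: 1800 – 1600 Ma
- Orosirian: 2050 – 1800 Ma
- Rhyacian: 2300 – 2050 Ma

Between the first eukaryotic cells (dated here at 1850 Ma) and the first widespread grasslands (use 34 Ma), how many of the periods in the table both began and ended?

The older date is 1850 Ma and the younger is 34 Ma.
Periods with start < 1850 and end > 34 Ma: Statherian (1800–1600), Calymmian (1600–1400), Ectasian (1400–1200), Stenian (1200–1000), Tonian (1000–720), Cryogenian (720–635), Ediacaran (635–538.8), Cambrian (538.8–485.4), Ordovician (485.4–443.8), Silurian (443.8–419.2), Devonian (419.2–358.9), Carboniferous (358.9–298.9), Permian (298.9–251.902), Triassic (251.902–201.4), Jurassic (201.4–145), Cretaceous (145–66).
That is 16 complete periods.

16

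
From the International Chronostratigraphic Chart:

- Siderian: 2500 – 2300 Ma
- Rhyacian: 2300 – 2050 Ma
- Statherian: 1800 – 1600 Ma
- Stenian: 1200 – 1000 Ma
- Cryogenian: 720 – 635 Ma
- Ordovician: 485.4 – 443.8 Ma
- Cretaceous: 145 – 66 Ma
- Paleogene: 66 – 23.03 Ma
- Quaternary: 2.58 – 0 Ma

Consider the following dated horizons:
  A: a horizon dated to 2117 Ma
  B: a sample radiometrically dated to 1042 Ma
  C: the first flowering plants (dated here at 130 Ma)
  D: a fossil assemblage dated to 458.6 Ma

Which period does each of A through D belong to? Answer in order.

A — Rhyacian; B — Stenian; C — Cretaceous; D — Ordovician

Match each age against the start–end ranges in the excerpt: A = 2117 Ma → Rhyacian (2300–2050); B = 1042 Ma → Stenian (1200–1000); C = 130 Ma → Cretaceous (145–66); D = 458.6 Ma → Ordovician (485.4–443.8).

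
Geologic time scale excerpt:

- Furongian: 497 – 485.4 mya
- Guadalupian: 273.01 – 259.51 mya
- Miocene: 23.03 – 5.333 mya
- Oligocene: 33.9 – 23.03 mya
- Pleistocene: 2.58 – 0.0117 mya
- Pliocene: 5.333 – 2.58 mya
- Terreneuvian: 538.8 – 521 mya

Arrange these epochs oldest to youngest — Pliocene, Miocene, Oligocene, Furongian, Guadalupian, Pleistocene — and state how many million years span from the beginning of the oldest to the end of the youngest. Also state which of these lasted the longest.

Furongian, Guadalupian, Oligocene, Miocene, Pliocene, Pleistocene; total span 496.9883 Myr; longest is Miocene

From the excerpt: Pliocene 5.333–2.58; Miocene 23.03–5.333; Oligocene 33.9–23.03; Furongian 497–485.4; Guadalupian 273.01–259.51; Pleistocene 2.58–0.0117 (Ma).
Larger Ma is earlier, so the oldest is Furongian and the youngest is Pleistocene; oldest to youngest: Furongian, Guadalupian, Oligocene, Miocene, Pliocene, Pleistocene.
Oldest start 497 minus youngest end 0.0117 gives 496.9883 Myr overall.
Individual lengths (start − end): Miocene 17.697; Pleistocene 2.5683; Guadalupian 13.5; Pliocene 2.753; Oligocene 10.87; Furongian 11.6. The largest is Miocene at 17.697 Myr.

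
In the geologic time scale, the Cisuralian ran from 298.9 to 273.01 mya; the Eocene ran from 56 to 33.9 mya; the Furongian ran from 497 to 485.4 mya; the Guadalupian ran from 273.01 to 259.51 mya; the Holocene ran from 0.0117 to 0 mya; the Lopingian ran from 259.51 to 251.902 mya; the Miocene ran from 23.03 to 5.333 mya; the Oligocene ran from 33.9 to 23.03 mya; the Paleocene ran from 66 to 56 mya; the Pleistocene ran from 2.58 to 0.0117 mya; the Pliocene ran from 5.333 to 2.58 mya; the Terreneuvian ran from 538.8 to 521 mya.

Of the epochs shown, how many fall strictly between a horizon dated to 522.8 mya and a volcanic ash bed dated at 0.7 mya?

9

The older date is 522.8 Ma and the younger is 0.7 Ma.
Epochs with start < 522.8 and end > 0.7 Ma: Furongian (497–485.4), Cisuralian (298.9–273.01), Guadalupian (273.01–259.51), Lopingian (259.51–251.902), Paleocene (66–56), Eocene (56–33.9), Oligocene (33.9–23.03), Miocene (23.03–5.333), Pliocene (5.333–2.58).
That is 9 complete epochs.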